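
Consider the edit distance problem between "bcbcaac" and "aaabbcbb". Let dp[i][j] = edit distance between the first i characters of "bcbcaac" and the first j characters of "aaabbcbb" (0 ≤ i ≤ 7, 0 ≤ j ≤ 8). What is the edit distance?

7

   ''  a  a  a  b  b  c  b  b
''  0  1  2  3  4  5  6  7  8
 b  1  1  2  3  3  4  5  6  7
 c  2  2  2  3  4  4  4  5  6
 b  3  3  3  3  3  4  5  4  5
 c  4  4  4  4  4  4  4  5  5
 a  5  4  4  4  5  5  5  5  6
 a  6  5  4  4  5  6  6  6  6
 c  7  6  5  5  5  6  6  7  7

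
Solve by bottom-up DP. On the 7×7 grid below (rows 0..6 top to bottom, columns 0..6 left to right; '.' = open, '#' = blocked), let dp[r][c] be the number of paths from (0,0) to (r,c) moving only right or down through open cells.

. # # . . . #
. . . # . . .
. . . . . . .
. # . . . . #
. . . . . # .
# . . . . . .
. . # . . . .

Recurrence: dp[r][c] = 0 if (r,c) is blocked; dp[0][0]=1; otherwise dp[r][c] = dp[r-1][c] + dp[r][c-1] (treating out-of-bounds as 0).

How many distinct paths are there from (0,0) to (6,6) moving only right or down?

r\c   0   1   2   3   4   5   6
  0   1   0   0   0   0   0   0
  1   1   1   1   0   0   0   0
  2   1   2   3   3   3   3   3
  3   1   0   3   6   9  12   0
  4   1   1   4  10  19   0   0
  5   0   1   5  15  34  34  34
  6   0   1   0  15  49  83 117

117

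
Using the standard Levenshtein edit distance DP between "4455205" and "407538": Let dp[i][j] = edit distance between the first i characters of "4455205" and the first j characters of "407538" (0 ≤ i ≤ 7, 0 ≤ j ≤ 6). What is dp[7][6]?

5

   ''  4  0  7  5  3  8
''  0  1  2  3  4  5  6
 4  1  0  1  2  3  4  5
 4  2  1  1  2  3  4  5
 5  3  2  2  2  2  3  4
 5  4  3  3  3  2  3  4
 2  5  4  4  4  3  3  4
 0  6  5  4  5  4  4  4
 5  7  6  5  5  5  5  5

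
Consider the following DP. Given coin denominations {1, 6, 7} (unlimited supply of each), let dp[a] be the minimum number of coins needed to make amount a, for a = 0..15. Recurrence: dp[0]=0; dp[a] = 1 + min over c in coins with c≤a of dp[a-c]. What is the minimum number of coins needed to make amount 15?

 a  0  1  2  3  4  5  6  7  8  9 10 11 12 13 14 15
dp  0  1  2  3  4  5  1  1  2  3  4  5  2  2  2  3

3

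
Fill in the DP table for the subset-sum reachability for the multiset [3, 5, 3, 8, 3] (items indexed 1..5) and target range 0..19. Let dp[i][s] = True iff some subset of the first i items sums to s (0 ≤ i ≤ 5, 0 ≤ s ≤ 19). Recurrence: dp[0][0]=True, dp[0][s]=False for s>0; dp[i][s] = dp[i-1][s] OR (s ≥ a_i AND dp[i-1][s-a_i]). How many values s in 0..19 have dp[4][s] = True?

i\s   0   1   2   3   4   5   6   7   8   9  10  11  12  13  14  15  16  17  18  19
  0   T   F   F   F   F   F   F   F   F   F   F   F   F   F   F   F   F   F   F   F
  1   T   F   F   T   F   F   F   F   F   F   F   F   F   F   F   F   F   F   F   F
  2   T   F   F   T   F   T   F   F   T   F   F   F   F   F   F   F   F   F   F   F
  3   T   F   F   T   F   T   T   F   T   F   F   T   F   F   F   F   F   F   F   F
  4   T   F   F   T   F   T   T   F   T   F   F   T   F   T   T   F   T   F   F   T
  5   T   F   F   T   F   T   T   F   T   T   F   T   F   T   T   F   T   T   F   T

10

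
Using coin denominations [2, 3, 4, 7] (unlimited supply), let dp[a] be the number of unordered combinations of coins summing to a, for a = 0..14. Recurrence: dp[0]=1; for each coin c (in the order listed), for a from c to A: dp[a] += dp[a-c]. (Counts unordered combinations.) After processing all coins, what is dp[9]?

after  coin     0     1     2     3     4     5     6     7     8     9    10    11    12    13    14
          2     1     0     1     0     1     0     1     0     1     0     1     0     1     0     1
          3     1     0     1     1     1     1     2     1     2     2     2     2     3     2     3
          4     1     0     1     1     2     1     3     2     4     3     5     4     7     5     8
          7     1     0     1     1     2     1     3     3     4     4     6     6     8     8    11

4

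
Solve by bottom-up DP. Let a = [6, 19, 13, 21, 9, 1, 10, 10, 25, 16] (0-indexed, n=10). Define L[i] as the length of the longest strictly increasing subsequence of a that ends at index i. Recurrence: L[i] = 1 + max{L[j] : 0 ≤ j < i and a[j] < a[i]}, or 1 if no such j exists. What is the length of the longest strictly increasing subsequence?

   i    0    1    2    3    4    5    6    7    8    9
a[i]    6   19   13   21    9    1   10   10   25   16
L[i]    1    2    2    3    2    1    3    3    4    4

4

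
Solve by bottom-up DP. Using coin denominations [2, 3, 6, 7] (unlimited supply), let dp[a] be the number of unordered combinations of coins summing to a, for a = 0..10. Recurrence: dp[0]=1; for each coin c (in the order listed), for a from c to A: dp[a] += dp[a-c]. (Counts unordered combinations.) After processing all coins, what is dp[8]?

3

after  coin     0     1     2     3     4     5     6     7     8     9    10
          2     1     0     1     0     1     0     1     0     1     0     1
          3     1     0     1     1     1     1     2     1     2     2     2
          6     1     0     1     1     1     1     3     1     3     3     3
          7     1     0     1     1     1     1     3     2     3     4     4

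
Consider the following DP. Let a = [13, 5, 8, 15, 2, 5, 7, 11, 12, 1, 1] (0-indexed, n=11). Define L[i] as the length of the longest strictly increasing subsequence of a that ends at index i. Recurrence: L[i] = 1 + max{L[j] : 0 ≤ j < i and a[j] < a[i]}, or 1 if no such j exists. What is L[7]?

4

   i    0    1    2    3    4    5    6    7    8    9   10
a[i]   13    5    8   15    2    5    7   11   12    1    1
L[i]    1    1    2    3    1    2    3    4    5    1    1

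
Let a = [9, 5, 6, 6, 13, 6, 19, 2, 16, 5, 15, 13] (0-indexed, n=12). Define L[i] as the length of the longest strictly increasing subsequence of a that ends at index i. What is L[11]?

   i    0    1    2    3    4    5    6    7    8    9   10   11
a[i]    9    5    6    6   13    6   19    2   16    5   15   13
L[i]    1    1    2    2    3    2    4    1    4    2    4    3

3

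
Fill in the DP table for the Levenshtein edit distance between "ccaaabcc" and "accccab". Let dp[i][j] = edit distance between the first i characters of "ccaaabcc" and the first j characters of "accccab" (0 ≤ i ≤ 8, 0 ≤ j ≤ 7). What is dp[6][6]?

4

   ''  a  c  c  c  c  a  b
''  0  1  2  3  4  5  6  7
 c  1  1  1  2  3  4  5  6
 c  2  2  1  1  2  3  4  5
 a  3  2  2  2  2  3  3  4
 a  4  3  3  3  3  3  3  4
 a  5  4  4  4  4  4  3  4
 b  6  5  5  5  5  5  4  3
 c  7  6  5  5  5  5  5  4
 c  8  7  6  5  5  5  6  5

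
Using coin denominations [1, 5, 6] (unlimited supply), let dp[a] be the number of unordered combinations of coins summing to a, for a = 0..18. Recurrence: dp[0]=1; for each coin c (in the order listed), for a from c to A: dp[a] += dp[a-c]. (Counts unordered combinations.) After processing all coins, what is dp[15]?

after  coin     0     1     2     3     4     5     6     7     8     9    10    11    12    13    14    15    16    17    18
          1     1     1     1     1     1     1     1     1     1     1     1     1     1     1     1     1     1     1     1
          5     1     1     1     1     1     2     2     2     2     2     3     3     3     3     3     4     4     4     4
          6     1     1     1     1     1     2     3     3     3     3     4     5     6     6     6     7     8     9    10

7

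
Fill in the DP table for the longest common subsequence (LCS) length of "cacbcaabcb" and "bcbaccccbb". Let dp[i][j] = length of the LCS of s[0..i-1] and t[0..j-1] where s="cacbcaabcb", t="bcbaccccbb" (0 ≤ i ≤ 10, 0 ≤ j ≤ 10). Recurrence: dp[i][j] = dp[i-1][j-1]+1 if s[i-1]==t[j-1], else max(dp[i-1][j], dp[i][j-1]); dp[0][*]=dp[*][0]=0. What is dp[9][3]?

   ''  b  c  b  a  c  c  c  c  b  b
''  0  0  0  0  0  0  0  0  0  0  0
 c  0  0  1  1  1  1  1  1  1  1  1
 a  0  0  1  1  2  2  2  2  2  2  2
 c  0  0  1  1  2  3  3  3  3  3  3
 b  0  1  1  2  2  3  3  3  3  4  4
 c  0  1  2  2  2  3  4  4  4  4  4
 a  0  1  2  2  3  3  4  4  4  4  4
 a  0  1  2  2  3  3  4  4  4  4  4
 b  0  1  2  3  3  3  4  4  4  5  5
 c  0  1  2  3  3  4  4  5  5  5  5
 b  0  1  2  3  3  4  4  5  5  6  6

3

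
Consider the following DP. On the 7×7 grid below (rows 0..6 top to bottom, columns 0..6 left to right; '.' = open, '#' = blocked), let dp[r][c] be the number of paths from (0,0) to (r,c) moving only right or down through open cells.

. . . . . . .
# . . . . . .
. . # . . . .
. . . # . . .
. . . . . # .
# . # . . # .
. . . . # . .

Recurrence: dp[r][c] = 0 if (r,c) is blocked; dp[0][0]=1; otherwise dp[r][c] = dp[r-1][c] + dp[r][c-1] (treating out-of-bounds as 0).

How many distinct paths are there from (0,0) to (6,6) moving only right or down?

r\c   0   1   2   3   4   5   6
  0   1   1   1   1   1   1   1
  1   0   1   2   3   4   5   6
  2   0   1   0   3   7  12  18
  3   0   1   1   0   7  19  37
  4   0   1   2   2   9   0  37
  5   0   1   0   2  11   0  37
  6   0   1   1   3   0   0  37

37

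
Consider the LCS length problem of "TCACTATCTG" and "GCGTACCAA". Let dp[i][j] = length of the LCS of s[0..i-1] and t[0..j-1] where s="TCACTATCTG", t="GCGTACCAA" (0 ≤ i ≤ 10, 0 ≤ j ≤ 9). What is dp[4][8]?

3

   ''  G  C  G  T  A  C  C  A  A
''  0  0  0  0  0  0  0  0  0  0
 T  0  0  0  0  1  1  1  1  1  1
 C  0  0  1  1  1  1  2  2  2  2
 A  0  0  1  1  1  2  2  2  3  3
 C  0  0  1  1  1  2  3  3  3  3
 T  0  0  1  1  2  2  3  3  3  3
 A  0  0  1  1  2  3  3  3  4  4
 T  0  0  1  1  2  3  3  3  4  4
 C  0  0  1  1  2  3  4  4  4  4
 T  0  0  1  1  2  3  4  4  4  4
 G  0  1  1  2  2  3  4  4  4  4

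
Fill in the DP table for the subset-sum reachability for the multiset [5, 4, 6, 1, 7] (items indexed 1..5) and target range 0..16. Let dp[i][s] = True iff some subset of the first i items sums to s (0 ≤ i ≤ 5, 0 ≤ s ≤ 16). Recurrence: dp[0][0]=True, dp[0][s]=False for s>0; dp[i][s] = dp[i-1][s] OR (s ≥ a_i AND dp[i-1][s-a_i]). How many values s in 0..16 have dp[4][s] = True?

i\s   0   1   2   3   4   5   6   7   8   9  10  11  12  13  14  15  16
  0   T   F   F   F   F   F   F   F   F   F   F   F   F   F   F   F   F
  1   T   F   F   F   F   T   F   F   F   F   F   F   F   F   F   F   F
  2   T   F   F   F   T   T   F   F   F   T   F   F   F   F   F   F   F
  3   T   F   F   F   T   T   T   F   F   T   T   T   F   F   F   T   F
  4   T   T   F   F   T   T   T   T   F   T   T   T   T   F   F   T   T
  5   T   T   F   F   T   T   T   T   T   T   T   T   T   T   T   T   T

12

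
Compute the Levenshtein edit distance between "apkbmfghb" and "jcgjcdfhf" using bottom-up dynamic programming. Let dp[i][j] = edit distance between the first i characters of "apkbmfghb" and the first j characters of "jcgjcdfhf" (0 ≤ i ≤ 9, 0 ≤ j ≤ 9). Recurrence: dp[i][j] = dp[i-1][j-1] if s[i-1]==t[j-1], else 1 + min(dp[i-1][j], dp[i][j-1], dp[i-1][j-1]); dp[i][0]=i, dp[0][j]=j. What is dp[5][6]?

   ''  j  c  g  j  c  d  f  h  f
''  0  1  2  3  4  5  6  7  8  9
 a  1  1  2  3  4  5  6  7  8  9
 p  2  2  2  3  4  5  6  7  8  9
 k  3  3  3  3  4  5  6  7  8  9
 b  4  4  4  4  4  5  6  7  8  9
 m  5  5  5  5  5  5  6  7  8  9
 f  6  6  6  6  6  6  6  6  7  8
 g  7  7  7  6  7  7  7  7  7  8
 h  8  8  8  7  7  8  8  8  7  8
 b  9  9  9  8  8  8  9  9  8  8

6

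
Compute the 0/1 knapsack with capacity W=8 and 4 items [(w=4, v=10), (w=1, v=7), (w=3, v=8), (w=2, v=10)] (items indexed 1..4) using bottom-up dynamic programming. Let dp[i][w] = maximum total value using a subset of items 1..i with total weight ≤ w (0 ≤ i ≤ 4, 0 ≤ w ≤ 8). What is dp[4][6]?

25

i\w   0   1   2   3   4   5   6   7   8
  0   0   0   0   0   0   0   0   0   0
  1   0   0   0   0  10  10  10  10  10
  2   0   7   7   7  10  17  17  17  17
  3   0   7   7   8  15  17  17  18  25
  4   0   7  10  17  17  18  25  27  27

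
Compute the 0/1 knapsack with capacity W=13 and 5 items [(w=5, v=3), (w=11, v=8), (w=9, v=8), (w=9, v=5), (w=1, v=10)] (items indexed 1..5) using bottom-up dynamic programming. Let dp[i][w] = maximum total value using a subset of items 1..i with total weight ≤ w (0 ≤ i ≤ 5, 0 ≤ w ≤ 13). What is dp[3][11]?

8

i\w   0   1   2   3   4   5   6   7   8   9  10  11  12  13
  0   0   0   0   0   0   0   0   0   0   0   0   0   0   0
  1   0   0   0   0   0   3   3   3   3   3   3   3   3   3
  2   0   0   0   0   0   3   3   3   3   3   3   8   8   8
  3   0   0   0   0   0   3   3   3   3   8   8   8   8   8
  4   0   0   0   0   0   3   3   3   3   8   8   8   8   8
  5   0  10  10  10  10  10  13  13  13  13  18  18  18  18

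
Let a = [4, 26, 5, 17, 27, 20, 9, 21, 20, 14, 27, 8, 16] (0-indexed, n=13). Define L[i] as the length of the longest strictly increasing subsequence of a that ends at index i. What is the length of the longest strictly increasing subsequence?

   i    0    1    2    3    4    5    6    7    8    9   10   11   12
a[i]    4   26    5   17   27   20    9   21   20   14   27    8   16
L[i]    1    2    2    3    4    4    3    5    4    4    6    3    5

6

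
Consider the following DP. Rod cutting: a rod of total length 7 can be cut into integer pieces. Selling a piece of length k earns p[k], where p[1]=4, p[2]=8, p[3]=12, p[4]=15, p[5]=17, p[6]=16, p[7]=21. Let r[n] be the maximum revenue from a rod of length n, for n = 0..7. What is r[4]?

   n    0    1    2    3    4    5    6    7
r[n]    0    4    8   12   16   20   24   28

16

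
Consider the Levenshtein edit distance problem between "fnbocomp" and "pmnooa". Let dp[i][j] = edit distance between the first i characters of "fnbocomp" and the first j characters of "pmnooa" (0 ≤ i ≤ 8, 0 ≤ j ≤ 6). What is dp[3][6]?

   ''  p  m  n  o  o  a
''  0  1  2  3  4  5  6
 f  1  1  2  3  4  5  6
 n  2  2  2  2  3  4  5
 b  3  3  3  3  3  4  5
 o  4  4  4  4  3  3  4
 c  5  5  5  5  4  4  4
 o  6  6  6  6  5  4  5
 m  7  7  6  7  6  5  5
 p  8  7  7  7  7  6  6

5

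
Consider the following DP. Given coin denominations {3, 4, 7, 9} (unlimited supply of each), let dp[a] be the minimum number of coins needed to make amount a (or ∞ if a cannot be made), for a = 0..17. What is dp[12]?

 a  0  1  2  3  4  5  6  7  8  9 10 11 12 13 14 15 16 17
dp  0  -  -  1  1  -  2  1  2  1  2  2  2  2  2  3  2  3
(- denotes ∞ / unreachable)

2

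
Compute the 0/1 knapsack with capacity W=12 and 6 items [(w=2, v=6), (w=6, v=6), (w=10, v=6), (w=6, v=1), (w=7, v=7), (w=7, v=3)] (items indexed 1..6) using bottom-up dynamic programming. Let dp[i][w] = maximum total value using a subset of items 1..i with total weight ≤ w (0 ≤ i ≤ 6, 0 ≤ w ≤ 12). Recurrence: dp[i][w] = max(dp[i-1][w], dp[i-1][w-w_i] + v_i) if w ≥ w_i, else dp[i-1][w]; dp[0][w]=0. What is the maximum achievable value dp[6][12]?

13

i\w   0   1   2   3   4   5   6   7   8   9  10  11  12
  0   0   0   0   0   0   0   0   0   0   0   0   0   0
  1   0   0   6   6   6   6   6   6   6   6   6   6   6
  2   0   0   6   6   6   6   6   6  12  12  12  12  12
  3   0   0   6   6   6   6   6   6  12  12  12  12  12
  4   0   0   6   6   6   6   6   6  12  12  12  12  12
  5   0   0   6   6   6   6   6   7  12  13  13  13  13
  6   0   0   6   6   6   6   6   7  12  13  13  13  13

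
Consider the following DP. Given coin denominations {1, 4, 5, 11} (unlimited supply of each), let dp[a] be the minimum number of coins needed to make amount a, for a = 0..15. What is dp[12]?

 a  0  1  2  3  4  5  6  7  8  9 10 11 12 13 14 15
dp  0  1  2  3  1  1  2  3  2  2  2  1  2  3  3  2

2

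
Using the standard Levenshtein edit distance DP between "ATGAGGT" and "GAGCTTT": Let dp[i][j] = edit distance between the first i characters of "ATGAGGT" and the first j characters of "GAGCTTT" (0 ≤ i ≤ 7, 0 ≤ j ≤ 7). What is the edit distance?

   ''  G  A  G  C  T  T  T
''  0  1  2  3  4  5  6  7
 A  1  1  1  2  3  4  5  6
 T  2  2  2  2  3  3  4  5
 G  3  2  3  2  3  4  4  5
 A  4  3  2  3  3  4  5  5
 G  5  4  3  2  3  4  5  6
 G  6  5  4  3  3  4  5  6
 T  7  6  5  4  4  3  4  5

5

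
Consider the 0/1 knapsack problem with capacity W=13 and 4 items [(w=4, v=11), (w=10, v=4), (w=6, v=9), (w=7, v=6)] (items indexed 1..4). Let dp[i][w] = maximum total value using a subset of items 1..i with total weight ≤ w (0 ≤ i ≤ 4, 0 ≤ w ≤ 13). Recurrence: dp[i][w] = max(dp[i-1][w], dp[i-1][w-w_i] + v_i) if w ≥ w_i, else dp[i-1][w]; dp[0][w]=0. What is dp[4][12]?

20

i\w   0   1   2   3   4   5   6   7   8   9  10  11  12  13
  0   0   0   0   0   0   0   0   0   0   0   0   0   0   0
  1   0   0   0   0  11  11  11  11  11  11  11  11  11  11
  2   0   0   0   0  11  11  11  11  11  11  11  11  11  11
  3   0   0   0   0  11  11  11  11  11  11  20  20  20  20
  4   0   0   0   0  11  11  11  11  11  11  20  20  20  20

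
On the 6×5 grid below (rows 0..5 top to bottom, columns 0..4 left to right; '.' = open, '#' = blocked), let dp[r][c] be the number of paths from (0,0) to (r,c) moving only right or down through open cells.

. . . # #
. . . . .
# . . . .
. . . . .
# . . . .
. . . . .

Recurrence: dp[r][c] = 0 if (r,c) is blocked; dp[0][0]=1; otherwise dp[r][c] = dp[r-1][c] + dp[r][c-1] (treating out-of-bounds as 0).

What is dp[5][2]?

11

r\c   0   1   2   3   4
  0   1   1   1   0   0
  1   1   2   3   3   3
  2   0   2   5   8  11
  3   0   2   7  15  26
  4   0   2   9  24  50
  5   0   2  11  35  85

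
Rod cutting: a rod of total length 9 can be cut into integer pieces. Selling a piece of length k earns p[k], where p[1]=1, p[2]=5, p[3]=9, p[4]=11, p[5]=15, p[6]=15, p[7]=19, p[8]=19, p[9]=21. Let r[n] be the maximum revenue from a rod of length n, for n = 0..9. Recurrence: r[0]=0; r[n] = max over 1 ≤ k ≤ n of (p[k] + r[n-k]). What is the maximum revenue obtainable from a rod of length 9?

   n    0    1    2    3    4    5    6    7    8    9
r[n]    0    1    5    9   11   15   18   20   24   27

27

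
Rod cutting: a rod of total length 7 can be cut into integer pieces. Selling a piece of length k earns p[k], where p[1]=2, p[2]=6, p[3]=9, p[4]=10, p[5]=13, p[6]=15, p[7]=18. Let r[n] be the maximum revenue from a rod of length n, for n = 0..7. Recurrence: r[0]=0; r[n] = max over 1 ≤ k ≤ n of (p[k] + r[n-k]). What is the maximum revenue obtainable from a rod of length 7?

21

   n    0    1    2    3    4    5    6    7
r[n]    0    2    6    9   12   15   18   21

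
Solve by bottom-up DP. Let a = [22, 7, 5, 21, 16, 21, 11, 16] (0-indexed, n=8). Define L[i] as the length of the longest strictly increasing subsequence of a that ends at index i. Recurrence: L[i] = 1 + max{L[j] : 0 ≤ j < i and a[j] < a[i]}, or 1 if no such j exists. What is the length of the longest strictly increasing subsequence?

   i    0    1    2    3    4    5    6    7
a[i]   22    7    5   21   16   21   11   16
L[i]    1    1    1    2    2    3    2    3

3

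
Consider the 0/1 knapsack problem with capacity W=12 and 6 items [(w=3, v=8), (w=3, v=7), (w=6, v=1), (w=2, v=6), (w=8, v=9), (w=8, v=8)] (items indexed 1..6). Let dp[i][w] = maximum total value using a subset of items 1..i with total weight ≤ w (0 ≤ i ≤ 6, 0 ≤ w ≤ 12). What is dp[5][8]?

i\w   0   1   2   3   4   5   6   7   8   9  10  11  12
  0   0   0   0   0   0   0   0   0   0   0   0   0   0
  1   0   0   0   8   8   8   8   8   8   8   8   8   8
  2   0   0   0   8   8   8  15  15  15  15  15  15  15
  3   0   0   0   8   8   8  15  15  15  15  15  15  16
  4   0   0   6   8   8  14  15  15  21  21  21  21  21
  5   0   0   6   8   8  14  15  15  21  21  21  21  21
  6   0   0   6   8   8  14  15  15  21  21  21  21  21

21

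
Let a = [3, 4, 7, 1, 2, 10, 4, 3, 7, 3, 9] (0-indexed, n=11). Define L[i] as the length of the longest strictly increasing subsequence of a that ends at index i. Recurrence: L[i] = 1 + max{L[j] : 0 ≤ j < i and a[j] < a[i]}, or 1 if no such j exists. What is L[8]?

   i    0    1    2    3    4    5    6    7    8    9   10
a[i]    3    4    7    1    2   10    4    3    7    3    9
L[i]    1    2    3    1    2    4    3    3    4    3    5

4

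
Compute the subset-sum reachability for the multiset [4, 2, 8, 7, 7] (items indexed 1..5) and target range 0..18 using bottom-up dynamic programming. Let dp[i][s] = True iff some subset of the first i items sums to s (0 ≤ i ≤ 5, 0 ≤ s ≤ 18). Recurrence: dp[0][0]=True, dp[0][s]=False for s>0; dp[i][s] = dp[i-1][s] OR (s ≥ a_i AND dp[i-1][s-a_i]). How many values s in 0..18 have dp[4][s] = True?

i\s   0   1   2   3   4   5   6   7   8   9  10  11  12  13  14  15  16  17  18
  0   T   F   F   F   F   F   F   F   F   F   F   F   F   F   F   F   F   F   F
  1   T   F   F   F   T   F   F   F   F   F   F   F   F   F   F   F   F   F   F
  2   T   F   T   F   T   F   T   F   F   F   F   F   F   F   F   F   F   F   F
  3   T   F   T   F   T   F   T   F   T   F   T   F   T   F   T   F   F   F   F
  4   T   F   T   F   T   F   T   T   T   T   T   T   T   T   T   T   F   T   F
  5   T   F   T   F   T   F   T   T   T   T   T   T   T   T   T   T   T   T   T

14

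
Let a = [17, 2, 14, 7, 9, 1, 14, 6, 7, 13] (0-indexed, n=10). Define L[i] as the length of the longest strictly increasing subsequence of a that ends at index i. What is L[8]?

   i    0    1    2    3    4    5    6    7    8    9
a[i]   17    2   14    7    9    1   14    6    7   13
L[i]    1    1    2    2    3    1    4    2    3    4

3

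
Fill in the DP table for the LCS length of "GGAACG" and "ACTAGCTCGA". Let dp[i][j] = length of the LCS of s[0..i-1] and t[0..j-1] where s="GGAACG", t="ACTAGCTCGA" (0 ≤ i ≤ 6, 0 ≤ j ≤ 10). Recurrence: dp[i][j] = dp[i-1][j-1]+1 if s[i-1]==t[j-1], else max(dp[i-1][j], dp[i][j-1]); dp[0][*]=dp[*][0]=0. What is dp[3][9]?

2

   ''  A  C  T  A  G  C  T  C  G  A
''  0  0  0  0  0  0  0  0  0  0  0
 G  0  0  0  0  0  1  1  1  1  1  1
 G  0  0  0  0  0  1  1  1  1  2  2
 A  0  1  1  1  1  1  1  1  1  2  3
 A  0  1  1  1  2  2  2  2  2  2  3
 C  0  1  2  2  2  2  3  3  3  3  3
 G  0  1  2  2  2  3  3  3  3  4  4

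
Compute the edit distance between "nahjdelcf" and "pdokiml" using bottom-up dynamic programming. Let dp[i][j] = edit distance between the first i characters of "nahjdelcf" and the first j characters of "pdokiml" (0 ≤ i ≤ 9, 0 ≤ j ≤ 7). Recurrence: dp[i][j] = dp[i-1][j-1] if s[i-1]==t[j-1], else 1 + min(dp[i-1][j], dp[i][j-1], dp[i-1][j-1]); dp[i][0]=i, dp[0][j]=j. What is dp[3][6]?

6

   ''  p  d  o  k  i  m  l
''  0  1  2  3  4  5  6  7
 n  1  1  2  3  4  5  6  7
 a  2  2  2  3  4  5  6  7
 h  3  3  3  3  4  5  6  7
 j  4  4  4  4  4  5  6  7
 d  5  5  4  5  5  5  6  7
 e  6  6  5  5  6  6  6  7
 l  7  7  6  6  6  7  7  6
 c  8  8  7  7  7  7  8  7
 f  9  9  8  8  8  8  8  8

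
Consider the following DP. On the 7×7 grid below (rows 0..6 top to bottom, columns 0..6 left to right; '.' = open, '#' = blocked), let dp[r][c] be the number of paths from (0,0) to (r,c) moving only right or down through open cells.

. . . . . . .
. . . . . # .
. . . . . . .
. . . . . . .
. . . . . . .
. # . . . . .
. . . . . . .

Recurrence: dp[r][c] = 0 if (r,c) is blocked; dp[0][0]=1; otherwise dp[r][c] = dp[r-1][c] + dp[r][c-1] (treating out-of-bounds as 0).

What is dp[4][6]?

186

r\c   0   1   2   3   4   5   6
  0   1   1   1   1   1   1   1
  1   1   2   3   4   5   0   1
  2   1   3   6  10  15  15  16
  3   1   4  10  20  35  50  66
  4   1   5  15  35  70 120 186
  5   1   0  15  50 120 240 426
  6   1   1  16  66 186 426 852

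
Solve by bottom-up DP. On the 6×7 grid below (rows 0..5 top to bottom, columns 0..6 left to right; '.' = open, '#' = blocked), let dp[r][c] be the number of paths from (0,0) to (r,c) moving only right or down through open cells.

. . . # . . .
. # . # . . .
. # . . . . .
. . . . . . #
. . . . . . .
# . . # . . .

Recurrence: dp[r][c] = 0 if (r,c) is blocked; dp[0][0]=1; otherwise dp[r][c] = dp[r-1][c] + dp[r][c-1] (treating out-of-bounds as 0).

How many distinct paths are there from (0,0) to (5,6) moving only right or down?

43

r\c   0   1   2   3   4   5   6
  0   1   1   1   0   0   0   0
  1   1   0   1   0   0   0   0
  2   1   0   1   1   1   1   1
  3   1   1   2   3   4   5   0
  4   1   2   4   7  11  16  16
  5   0   2   6   0  11  27  43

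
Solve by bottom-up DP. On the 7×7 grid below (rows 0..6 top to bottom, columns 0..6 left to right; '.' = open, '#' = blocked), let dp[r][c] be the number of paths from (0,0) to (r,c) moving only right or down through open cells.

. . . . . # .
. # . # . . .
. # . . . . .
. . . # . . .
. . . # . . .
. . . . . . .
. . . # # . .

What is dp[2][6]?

r\c   0   1   2   3   4   5   6
  0   1   1   1   1   1   0   0
  1   1   0   1   0   1   1   1
  2   1   0   1   1   2   3   4
  3   1   1   2   0   2   5   9
  4   1   2   4   0   2   7  16
  5   1   3   7   7   9  16  32
  6   1   4  11   0   0  16  48

4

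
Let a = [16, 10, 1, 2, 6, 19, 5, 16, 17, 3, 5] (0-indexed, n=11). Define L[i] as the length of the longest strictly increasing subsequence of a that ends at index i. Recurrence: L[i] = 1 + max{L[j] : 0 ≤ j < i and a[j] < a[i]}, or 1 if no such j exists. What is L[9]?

   i    0    1    2    3    4    5    6    7    8    9   10
a[i]   16   10    1    2    6   19    5   16   17    3    5
L[i]    1    1    1    2    3    4    3    4    5    3    4

3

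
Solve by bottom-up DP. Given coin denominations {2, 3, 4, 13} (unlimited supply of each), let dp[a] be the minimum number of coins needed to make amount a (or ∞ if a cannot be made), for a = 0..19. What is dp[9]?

 a  0  1  2  3  4  5  6  7  8  9 10 11 12 13 14 15 16 17 18 19
dp  0  -  1  1  1  2  2  2  2  3  3  3  3  1  4  2  2  2  3  3
(- denotes ∞ / unreachable)

3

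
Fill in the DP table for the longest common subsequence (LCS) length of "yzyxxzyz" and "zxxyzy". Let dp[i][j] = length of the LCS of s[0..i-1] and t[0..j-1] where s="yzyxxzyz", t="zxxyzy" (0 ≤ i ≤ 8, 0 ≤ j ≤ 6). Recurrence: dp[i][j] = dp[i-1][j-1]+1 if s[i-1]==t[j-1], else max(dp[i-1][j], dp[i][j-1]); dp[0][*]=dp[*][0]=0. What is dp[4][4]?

2

   ''  z  x  x  y  z  y
''  0  0  0  0  0  0  0
 y  0  0  0  0  1  1  1
 z  0  1  1  1  1  2  2
 y  0  1  1  1  2  2  3
 x  0  1  2  2  2  2  3
 x  0  1  2  3  3  3  3
 z  0  1  2  3  3  4  4
 y  0  1  2  3  4  4  5
 z  0  1  2  3  4  5  5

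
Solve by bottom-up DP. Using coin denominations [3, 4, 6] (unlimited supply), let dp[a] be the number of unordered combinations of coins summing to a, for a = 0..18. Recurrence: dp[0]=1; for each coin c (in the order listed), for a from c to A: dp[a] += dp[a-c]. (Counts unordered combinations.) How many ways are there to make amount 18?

6

after  coin     0     1     2     3     4     5     6     7     8     9    10    11    12    13    14    15    16    17    18
          3     1     0     0     1     0     0     1     0     0     1     0     0     1     0     0     1     0     0     1
          4     1     0     0     1     1     0     1     1     1     1     1     1     2     1     1     2     2     1     2
          6     1     0     0     1     1     0     2     1     1     2     2     1     4     2     2     4     4     2     6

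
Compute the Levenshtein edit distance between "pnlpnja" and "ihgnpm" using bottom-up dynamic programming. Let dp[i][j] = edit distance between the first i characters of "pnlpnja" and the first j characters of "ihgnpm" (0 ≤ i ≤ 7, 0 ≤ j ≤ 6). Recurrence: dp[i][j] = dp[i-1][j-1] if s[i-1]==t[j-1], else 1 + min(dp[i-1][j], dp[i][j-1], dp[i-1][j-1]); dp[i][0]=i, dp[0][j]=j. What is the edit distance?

6

   ''  i  h  g  n  p  m
''  0  1  2  3  4  5  6
 p  1  1  2  3  4  4  5
 n  2  2  2  3  3  4  5
 l  3  3  3  3  4  4  5
 p  4  4  4  4  4  4  5
 n  5  5  5  5  4  5  5
 j  6  6  6  6  5  5  6
 a  7  7  7  7  6  6  6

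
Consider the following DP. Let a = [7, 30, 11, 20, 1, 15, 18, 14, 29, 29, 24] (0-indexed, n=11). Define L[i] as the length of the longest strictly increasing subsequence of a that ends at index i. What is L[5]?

   i    0    1    2    3    4    5    6    7    8    9   10
a[i]    7   30   11   20    1   15   18   14   29   29   24
L[i]    1    2    2    3    1    3    4    3    5    5    5

3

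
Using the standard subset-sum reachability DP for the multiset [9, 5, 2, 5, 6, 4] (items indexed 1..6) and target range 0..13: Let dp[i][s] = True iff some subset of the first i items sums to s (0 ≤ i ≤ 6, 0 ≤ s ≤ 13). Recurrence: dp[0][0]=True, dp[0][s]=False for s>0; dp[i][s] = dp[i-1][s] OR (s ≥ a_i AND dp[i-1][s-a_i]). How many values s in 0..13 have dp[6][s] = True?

i\s   0   1   2   3   4   5   6   7   8   9  10  11  12  13
  0   T   F   F   F   F   F   F   F   F   F   F   F   F   F
  1   T   F   F   F   F   F   F   F   F   T   F   F   F   F
  2   T   F   F   F   F   T   F   F   F   T   F   F   F   F
  3   T   F   T   F   F   T   F   T   F   T   F   T   F   F
  4   T   F   T   F   F   T   F   T   F   T   T   T   T   F
  5   T   F   T   F   F   T   T   T   T   T   T   T   T   T
  6   T   F   T   F   T   T   T   T   T   T   T   T   T   T

12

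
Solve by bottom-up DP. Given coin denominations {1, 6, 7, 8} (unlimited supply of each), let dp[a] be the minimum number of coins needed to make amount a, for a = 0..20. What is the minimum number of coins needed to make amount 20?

3

 a  0  1  2  3  4  5  6  7  8  9 10 11 12 13 14 15 16 17 18 19 20
dp  0  1  2  3  4  5  1  1  1  2  3  4  2  2  2  2  2  3  3  3  3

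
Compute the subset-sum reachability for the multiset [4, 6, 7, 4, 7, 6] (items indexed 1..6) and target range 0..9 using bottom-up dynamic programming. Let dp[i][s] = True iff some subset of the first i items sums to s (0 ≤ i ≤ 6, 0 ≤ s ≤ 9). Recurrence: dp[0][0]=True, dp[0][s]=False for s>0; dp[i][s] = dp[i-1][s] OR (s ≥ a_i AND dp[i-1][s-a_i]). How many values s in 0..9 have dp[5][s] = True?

5

i\s   0   1   2   3   4   5   6   7   8   9
  0   T   F   F   F   F   F   F   F   F   F
  1   T   F   F   F   T   F   F   F   F   F
  2   T   F   F   F   T   F   T   F   F   F
  3   T   F   F   F   T   F   T   T   F   F
  4   T   F   F   F   T   F   T   T   T   F
  5   T   F   F   F   T   F   T   T   T   F
  6   T   F   F   F   T   F   T   T   T   F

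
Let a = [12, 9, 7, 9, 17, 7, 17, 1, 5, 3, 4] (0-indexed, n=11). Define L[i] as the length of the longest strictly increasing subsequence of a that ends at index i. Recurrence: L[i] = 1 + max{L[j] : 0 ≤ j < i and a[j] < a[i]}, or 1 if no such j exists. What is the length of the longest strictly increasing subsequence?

   i    0    1    2    3    4    5    6    7    8    9   10
a[i]   12    9    7    9   17    7   17    1    5    3    4
L[i]    1    1    1    2    3    1    3    1    2    2    3

3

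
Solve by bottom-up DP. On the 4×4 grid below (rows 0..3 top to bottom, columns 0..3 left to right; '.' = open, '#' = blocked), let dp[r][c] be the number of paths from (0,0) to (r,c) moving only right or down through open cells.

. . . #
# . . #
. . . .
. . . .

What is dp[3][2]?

r\c   0   1   2   3
  0   1   1   1   0
  1   0   1   2   0
  2   0   1   3   3
  3   0   1   4   7

4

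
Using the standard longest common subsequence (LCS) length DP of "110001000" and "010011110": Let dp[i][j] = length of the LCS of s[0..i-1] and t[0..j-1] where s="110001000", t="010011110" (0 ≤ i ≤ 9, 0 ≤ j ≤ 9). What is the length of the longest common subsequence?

5

   ''  0  1  0  0  1  1  1  1  0
''  0  0  0  0  0  0  0  0  0  0
 1  0  0  1  1  1  1  1  1  1  1
 1  0  0  1  1  1  2  2  2  2  2
 0  0  1  1  2  2  2  2  2  2  3
 0  0  1  1  2  3  3  3  3  3  3
 0  0  1  1  2  3  3  3  3  3  4
 1  0  1  2  2  3  4  4  4  4  4
 0  0  1  2  3  3  4  4  4  4  5
 0  0  1  2  3  4  4  4  4  4  5
 0  0  1  2  3  4  4  4  4  4  5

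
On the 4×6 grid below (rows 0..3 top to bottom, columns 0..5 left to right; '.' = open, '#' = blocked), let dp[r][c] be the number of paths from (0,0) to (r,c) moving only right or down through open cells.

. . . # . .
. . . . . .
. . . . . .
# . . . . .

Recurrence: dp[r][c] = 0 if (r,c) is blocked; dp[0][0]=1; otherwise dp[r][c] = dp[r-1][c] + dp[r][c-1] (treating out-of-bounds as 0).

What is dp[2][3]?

r\c   0   1   2   3   4   5
  0   1   1   1   0   0   0
  1   1   2   3   3   3   3
  2   1   3   6   9  12  15
  3   0   3   9  18  30  45

9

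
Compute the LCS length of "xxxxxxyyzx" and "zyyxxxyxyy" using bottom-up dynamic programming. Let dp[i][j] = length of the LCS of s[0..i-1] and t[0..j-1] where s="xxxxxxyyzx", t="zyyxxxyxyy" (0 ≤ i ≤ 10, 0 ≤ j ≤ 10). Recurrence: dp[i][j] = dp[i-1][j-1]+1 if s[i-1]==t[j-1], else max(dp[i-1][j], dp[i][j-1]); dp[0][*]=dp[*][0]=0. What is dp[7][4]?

   ''  z  y  y  x  x  x  y  x  y  y
''  0  0  0  0  0  0  0  0  0  0  0
 x  0  0  0  0  1  1  1  1  1  1  1
 x  0  0  0  0  1  2  2  2  2  2  2
 x  0  0  0  0  1  2  3  3  3  3  3
 x  0  0  0  0  1  2  3  3  4  4  4
 x  0  0  0  0  1  2  3  3  4  4  4
 x  0  0  0  0  1  2  3  3  4  4  4
 y  0  0  1  1  1  2  3  4  4  5  5
 y  0  0  1  2  2  2  3  4  4  5  6
 z  0  1  1  2  2  2  3  4  4  5  6
 x  0  1  1  2  3  3  3  4  5  5  6

1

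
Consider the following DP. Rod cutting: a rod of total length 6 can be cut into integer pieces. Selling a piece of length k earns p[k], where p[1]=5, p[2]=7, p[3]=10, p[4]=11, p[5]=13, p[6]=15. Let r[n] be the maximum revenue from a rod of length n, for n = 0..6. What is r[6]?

30

   n    0    1    2    3    4    5    6
r[n]    0    5   10   15   20   25   30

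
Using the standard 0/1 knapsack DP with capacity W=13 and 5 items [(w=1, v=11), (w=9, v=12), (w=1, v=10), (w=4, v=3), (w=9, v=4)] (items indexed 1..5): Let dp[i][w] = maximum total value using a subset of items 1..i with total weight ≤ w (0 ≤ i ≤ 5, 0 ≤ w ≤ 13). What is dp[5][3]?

i\w   0   1   2   3   4   5   6   7   8   9  10  11  12  13
  0   0   0   0   0   0   0   0   0   0   0   0   0   0   0
  1   0  11  11  11  11  11  11  11  11  11  11  11  11  11
  2   0  11  11  11  11  11  11  11  11  12  23  23  23  23
  3   0  11  21  21  21  21  21  21  21  21  23  33  33  33
  4   0  11  21  21  21  21  24  24  24  24  24  33  33  33
  5   0  11  21  21  21  21  24  24  24  24  24  33  33  33

21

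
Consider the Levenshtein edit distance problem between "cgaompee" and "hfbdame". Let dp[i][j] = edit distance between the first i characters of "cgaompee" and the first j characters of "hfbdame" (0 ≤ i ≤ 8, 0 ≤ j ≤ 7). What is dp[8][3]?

8

   ''  h  f  b  d  a  m  e
''  0  1  2  3  4  5  6  7
 c  1  1  2  3  4  5  6  7
 g  2  2  2  3  4  5  6  7
 a  3  3  3  3  4  4  5  6
 o  4  4  4  4  4  5  5  6
 m  5  5  5  5  5  5  5  6
 p  6  6  6  6  6  6  6  6
 e  7  7  7  7  7  7  7  6
 e  8  8  8  8  8  8  8  7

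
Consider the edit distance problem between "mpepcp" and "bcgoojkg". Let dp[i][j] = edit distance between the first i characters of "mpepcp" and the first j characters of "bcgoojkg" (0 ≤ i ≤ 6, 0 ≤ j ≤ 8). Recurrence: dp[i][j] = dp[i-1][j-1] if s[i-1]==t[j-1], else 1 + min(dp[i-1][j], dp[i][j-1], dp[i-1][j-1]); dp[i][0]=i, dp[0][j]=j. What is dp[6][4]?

   ''  b  c  g  o  o  j  k  g
''  0  1  2  3  4  5  6  7  8
 m  1  1  2  3  4  5  6  7  8
 p  2  2  2  3  4  5  6  7  8
 e  3  3  3  3  4  5  6  7  8
 p  4  4  4  4  4  5  6  7  8
 c  5  5  4  5  5  5  6  7  8
 p  6  6  5  5  6  6  6  7  8

6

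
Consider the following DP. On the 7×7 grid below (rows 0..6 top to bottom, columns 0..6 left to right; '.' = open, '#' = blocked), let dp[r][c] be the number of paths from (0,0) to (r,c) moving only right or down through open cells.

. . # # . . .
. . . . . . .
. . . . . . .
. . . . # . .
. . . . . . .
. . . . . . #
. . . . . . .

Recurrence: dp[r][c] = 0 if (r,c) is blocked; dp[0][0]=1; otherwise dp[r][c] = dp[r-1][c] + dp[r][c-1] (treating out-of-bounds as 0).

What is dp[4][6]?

65

r\c   0   1   2   3   4   5   6
  0   1   1   0   0   0   0   0
  1   1   2   2   2   2   2   2
  2   1   3   5   7   9  11  13
  3   1   4   9  16   0  11  24
  4   1   5  14  30  30  41  65
  5   1   6  20  50  80 121   0
  6   1   7  27  77 157 278 278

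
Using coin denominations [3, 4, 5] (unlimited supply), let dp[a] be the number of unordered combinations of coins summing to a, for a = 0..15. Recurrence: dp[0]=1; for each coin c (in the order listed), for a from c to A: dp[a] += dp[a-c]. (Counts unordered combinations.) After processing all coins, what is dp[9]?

2

after  coin     0     1     2     3     4     5     6     7     8     9    10    11    12    13    14    15
          3     1     0     0     1     0     0     1     0     0     1     0     0     1     0     0     1
          4     1     0     0     1     1     0     1     1     1     1     1     1     2     1     1     2
          5     1     0     0     1     1     1     1     1     2     2     2     2     3     3     3     4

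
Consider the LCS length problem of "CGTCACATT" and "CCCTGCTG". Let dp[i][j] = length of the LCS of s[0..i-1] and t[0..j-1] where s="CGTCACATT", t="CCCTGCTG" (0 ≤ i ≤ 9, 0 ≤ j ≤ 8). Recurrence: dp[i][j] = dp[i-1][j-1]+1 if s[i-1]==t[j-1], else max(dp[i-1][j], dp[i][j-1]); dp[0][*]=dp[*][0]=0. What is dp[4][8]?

3

   ''  C  C  C  T  G  C  T  G
''  0  0  0  0  0  0  0  0  0
 C  0  1  1  1  1  1  1  1  1
 G  0  1  1  1  1  2  2  2  2
 T  0  1  1  1  2  2  2  3  3
 C  0  1  2  2  2  2  3  3  3
 A  0  1  2  2  2  2  3  3  3
 C  0  1  2  3  3  3  3  3  3
 A  0  1  2  3  3  3  3  3  3
 T  0  1  2  3  4  4  4  4  4
 T  0  1  2  3  4  4  4  5  5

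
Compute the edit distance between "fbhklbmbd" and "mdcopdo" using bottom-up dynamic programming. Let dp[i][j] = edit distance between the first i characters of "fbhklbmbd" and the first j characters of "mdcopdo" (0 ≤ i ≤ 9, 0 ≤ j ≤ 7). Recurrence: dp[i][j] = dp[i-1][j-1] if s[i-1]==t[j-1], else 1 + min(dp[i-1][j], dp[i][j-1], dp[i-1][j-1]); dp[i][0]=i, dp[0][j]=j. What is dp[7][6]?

7

   ''  m  d  c  o  p  d  o
''  0  1  2  3  4  5  6  7
 f  1  1  2  3  4  5  6  7
 b  2  2  2  3  4  5  6  7
 h  3  3  3  3  4  5  6  7
 k  4  4  4  4  4  5  6  7
 l  5  5  5  5  5  5  6  7
 b  6  6  6  6  6  6  6  7
 m  7  6  7  7  7  7  7  7
 b  8  7  7  8  8  8  8  8
 d  9  8  7  8  9  9  8  9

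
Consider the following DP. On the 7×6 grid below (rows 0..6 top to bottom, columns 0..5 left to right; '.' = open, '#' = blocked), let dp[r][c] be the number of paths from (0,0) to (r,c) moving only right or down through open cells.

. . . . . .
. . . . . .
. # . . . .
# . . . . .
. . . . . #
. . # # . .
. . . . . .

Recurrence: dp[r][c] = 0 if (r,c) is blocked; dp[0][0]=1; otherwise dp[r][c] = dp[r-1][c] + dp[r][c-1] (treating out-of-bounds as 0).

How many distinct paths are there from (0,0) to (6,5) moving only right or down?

70

r\c   0   1   2   3   4   5
  0   1   1   1   1   1   1
  1   1   2   3   4   5   6
  2   1   0   3   7  12  18
  3   0   0   3  10  22  40
  4   0   0   3  13  35   0
  5   0   0   0   0  35  35
  6   0   0   0   0  35  70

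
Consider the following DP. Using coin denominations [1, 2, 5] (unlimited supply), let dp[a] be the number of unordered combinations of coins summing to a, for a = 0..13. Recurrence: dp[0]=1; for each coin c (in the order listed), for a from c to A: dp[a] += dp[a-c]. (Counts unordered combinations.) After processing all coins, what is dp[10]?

10

after  coin     0     1     2     3     4     5     6     7     8     9    10    11    12    13
          1     1     1     1     1     1     1     1     1     1     1     1     1     1     1
          2     1     1     2     2     3     3     4     4     5     5     6     6     7     7
          5     1     1     2     2     3     4     5     6     7     8    10    11    13    14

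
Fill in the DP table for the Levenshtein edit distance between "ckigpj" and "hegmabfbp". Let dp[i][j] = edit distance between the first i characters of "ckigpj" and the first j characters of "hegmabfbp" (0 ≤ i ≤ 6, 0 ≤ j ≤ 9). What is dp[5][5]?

5

   ''  h  e  g  m  a  b  f  b  p
''  0  1  2  3  4  5  6  7  8  9
 c  1  1  2  3  4  5  6  7  8  9
 k  2  2  2  3  4  5  6  7  8  9
 i  3  3  3  3  4  5  6  7  8  9
 g  4  4  4  3  4  5  6  7  8  9
 p  5  5  5  4  4  5  6  7  8  8
 j  6  6  6  5  5  5  6  7  8  9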